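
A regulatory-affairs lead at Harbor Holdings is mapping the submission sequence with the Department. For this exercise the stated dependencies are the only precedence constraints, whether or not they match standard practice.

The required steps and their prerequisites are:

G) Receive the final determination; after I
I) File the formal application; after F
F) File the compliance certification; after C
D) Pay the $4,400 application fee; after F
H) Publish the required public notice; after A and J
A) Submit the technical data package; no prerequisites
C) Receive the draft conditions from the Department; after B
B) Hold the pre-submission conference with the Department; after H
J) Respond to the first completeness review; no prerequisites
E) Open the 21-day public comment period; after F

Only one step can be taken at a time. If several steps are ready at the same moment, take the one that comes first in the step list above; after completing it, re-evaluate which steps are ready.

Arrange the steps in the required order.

Nothing is required for A and J. A is listed earlier → A first.
Next only J has its prerequisites met → J.
That leaves H as the only ready step → H.
That leaves B as the only ready step → B.
C needed B, now all done → C.
Next only F has its prerequisites met → F.
Now I, D and E have their prerequisites met. I is listed earlier, so I next.
G, D and E are all available; G is listed earlier → G.
Now D and E have their prerequisites met. D is listed earlier, so D next.
E needed F, now all done → E.

A, J, H, B, C, F, I, G, D, E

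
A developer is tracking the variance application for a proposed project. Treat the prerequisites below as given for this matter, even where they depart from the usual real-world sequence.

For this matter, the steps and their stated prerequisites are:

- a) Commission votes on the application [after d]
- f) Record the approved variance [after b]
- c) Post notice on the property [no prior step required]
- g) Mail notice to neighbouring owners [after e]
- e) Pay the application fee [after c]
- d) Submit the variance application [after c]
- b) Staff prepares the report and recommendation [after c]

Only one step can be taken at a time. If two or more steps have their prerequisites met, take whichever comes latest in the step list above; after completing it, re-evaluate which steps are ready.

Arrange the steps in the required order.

c b d e g f a

c has no prerequisites → c first.
Ready: b, d and e. b is listed later → b.
Now d, e and f have their prerequisites met. d is listed later, so d next.
a now also ready, so the ready set is {e, f, a}; e is listed later → e.
g now also ready, so the ready set is {g, f, a}; g is listed later → g.
Now f and a have their prerequisites met. f is listed later, so f next.
a is the only step now ready → a.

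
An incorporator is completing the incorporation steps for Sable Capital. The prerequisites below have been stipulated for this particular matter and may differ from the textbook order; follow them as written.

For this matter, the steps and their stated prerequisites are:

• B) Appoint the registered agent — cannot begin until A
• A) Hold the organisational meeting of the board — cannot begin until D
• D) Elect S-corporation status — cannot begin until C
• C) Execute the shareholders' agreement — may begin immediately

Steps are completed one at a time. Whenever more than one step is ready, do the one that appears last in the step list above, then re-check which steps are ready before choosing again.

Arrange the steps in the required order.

C has no prerequisites → C first.
D needed C, now all done → D.
Next only A has its prerequisites met → A.
B is the only step now ready → B.

C, D, A, B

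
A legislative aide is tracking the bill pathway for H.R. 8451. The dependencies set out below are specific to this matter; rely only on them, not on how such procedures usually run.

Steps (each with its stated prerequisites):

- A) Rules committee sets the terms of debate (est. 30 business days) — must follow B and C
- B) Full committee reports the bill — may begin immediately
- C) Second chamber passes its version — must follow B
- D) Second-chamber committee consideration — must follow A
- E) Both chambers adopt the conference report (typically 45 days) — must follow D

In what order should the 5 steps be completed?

B, C, A, D, E

Only B has no prerequisites, so it is first.
Next only C has its prerequisites met → C.
A needed B and C, now all done → A.
D needed A, now all done → D.
E is the only step now ready → E.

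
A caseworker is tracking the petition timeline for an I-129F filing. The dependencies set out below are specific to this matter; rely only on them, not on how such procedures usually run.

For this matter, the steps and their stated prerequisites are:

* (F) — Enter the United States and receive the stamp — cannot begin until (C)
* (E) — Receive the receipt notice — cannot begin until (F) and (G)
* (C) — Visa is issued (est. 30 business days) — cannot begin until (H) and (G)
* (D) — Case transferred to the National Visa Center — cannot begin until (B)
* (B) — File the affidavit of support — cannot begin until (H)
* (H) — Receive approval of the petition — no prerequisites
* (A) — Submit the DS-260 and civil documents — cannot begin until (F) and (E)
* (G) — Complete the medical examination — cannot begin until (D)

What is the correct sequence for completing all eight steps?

Only (H) has no prerequisites, so it is first.
(B) needed (H), now all done → (B).
(D) needed (B), now all done → (D).
Next only (G) has its prerequisites met → (G).
(C) needed (H) and (G), now all done → (C).
(F) needed (C), now all done → (F).
Next only (E) has its prerequisites met → (E).
(A) needed (F) and (E), now all done → (A).

(H) (B) (D) (G) (C) (F) (E) (A)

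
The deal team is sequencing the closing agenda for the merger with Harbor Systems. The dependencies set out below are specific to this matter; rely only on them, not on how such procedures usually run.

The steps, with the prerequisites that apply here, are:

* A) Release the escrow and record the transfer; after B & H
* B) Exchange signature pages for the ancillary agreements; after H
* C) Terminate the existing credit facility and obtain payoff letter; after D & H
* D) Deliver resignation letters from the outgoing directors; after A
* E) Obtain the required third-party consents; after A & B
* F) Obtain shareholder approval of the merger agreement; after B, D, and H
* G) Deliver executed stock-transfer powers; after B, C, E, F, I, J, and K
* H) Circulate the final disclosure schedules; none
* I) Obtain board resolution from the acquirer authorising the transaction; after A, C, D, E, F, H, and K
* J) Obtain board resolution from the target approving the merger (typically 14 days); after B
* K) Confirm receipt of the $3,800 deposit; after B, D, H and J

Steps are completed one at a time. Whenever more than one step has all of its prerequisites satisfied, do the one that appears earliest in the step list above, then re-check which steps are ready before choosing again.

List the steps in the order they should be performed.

H has no prerequisites → H first.
B needed H, now all done → B.
Now A and J have their prerequisites met. A is listed earlier, so A next.
Ready: D, E and J. D is listed earlier → D.
C and F now also ready, so the ready set is {C, E, F, J}; C is listed earlier → C.
Ready: E, F and J. E is listed earlier → E.
Now F and J have their prerequisites met. F is listed earlier, so F next.
J needed B, now all done → J.
That leaves K as the only ready step → K.
I needed A, C, D, E, F, H and K, now all done → I.
Next only G has its prerequisites met → G.

H → B → A → D → C → E → F → J → K → I → G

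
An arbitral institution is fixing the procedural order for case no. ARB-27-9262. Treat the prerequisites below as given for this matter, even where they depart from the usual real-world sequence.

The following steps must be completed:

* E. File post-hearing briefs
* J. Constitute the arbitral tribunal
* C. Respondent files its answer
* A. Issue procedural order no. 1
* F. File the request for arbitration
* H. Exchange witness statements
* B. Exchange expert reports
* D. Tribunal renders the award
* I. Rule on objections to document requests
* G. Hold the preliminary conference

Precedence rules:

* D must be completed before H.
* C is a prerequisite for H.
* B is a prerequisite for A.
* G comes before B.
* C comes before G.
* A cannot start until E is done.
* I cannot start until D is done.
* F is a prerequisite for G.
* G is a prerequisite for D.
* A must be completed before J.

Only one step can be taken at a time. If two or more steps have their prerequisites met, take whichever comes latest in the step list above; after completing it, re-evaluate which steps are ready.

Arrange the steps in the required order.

F → C → G → D → I → B → H → E → A → J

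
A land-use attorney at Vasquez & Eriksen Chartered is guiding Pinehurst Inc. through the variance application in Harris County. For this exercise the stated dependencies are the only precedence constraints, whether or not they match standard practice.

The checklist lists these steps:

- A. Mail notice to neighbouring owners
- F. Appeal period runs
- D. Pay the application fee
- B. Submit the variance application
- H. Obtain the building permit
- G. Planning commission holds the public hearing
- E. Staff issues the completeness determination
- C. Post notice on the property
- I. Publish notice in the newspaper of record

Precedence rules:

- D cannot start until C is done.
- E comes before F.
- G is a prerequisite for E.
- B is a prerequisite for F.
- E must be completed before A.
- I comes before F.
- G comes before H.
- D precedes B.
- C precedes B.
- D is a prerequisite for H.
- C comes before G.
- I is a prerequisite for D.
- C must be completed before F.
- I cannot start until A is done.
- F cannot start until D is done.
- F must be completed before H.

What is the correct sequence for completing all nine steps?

C, G, E, A, I, D, B, F, H

C is the only step with nothing outstanding, so it goes first.
G is the only step now ready → G.
Next only E has its prerequisites met → E.
Next only A has its prerequisites met → A.
I is the only step now ready → I.
Next only D has its prerequisites met → D.
B needed D and C, now all done → B.
F needed D, B, E, C and I, now all done → F.
H needed F, D and G, now all done → H.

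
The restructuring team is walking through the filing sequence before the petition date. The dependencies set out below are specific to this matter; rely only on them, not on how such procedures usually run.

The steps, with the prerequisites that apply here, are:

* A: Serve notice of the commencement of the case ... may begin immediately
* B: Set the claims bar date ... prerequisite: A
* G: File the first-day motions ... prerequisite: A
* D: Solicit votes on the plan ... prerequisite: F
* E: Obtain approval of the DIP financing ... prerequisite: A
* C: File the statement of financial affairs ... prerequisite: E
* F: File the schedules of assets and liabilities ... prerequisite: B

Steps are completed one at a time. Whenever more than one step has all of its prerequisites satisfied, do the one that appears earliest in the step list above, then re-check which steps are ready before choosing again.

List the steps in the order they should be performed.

A, B, G, E, C, F, D

A has no prerequisites → A first.
Ready: B, G and E. B is listed earlier → B.
F now also ready, so the ready set is {G, E, F}; G is listed earlier → G.
Ready: E and F. E is listed earlier → E.
C now also ready, so the ready set is {C, F}; C is listed earlier → C.
F is the only step now ready → F.
D needed F, now all done → D.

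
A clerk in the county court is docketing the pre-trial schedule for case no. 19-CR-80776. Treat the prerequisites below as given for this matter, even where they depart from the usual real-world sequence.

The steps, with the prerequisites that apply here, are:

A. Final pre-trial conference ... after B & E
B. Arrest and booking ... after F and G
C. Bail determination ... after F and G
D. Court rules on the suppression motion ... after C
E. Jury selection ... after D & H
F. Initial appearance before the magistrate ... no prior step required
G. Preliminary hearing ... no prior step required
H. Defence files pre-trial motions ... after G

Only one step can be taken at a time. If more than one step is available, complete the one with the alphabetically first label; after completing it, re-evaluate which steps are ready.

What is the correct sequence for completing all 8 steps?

Nothing is required for F and G. F has the earlier label → F first.
Next only G has its prerequisites met → G.
Ready: B, C and H. B has the earlier label → B.
C and H are both available; C has the earlier label → C.
Ready: D and H. D has the earlier label → D.
Next only H has its prerequisites met → H.
Next only E has its prerequisites met → E.
A is the only step now ready → A.

F, G, B, C, D, H, E, A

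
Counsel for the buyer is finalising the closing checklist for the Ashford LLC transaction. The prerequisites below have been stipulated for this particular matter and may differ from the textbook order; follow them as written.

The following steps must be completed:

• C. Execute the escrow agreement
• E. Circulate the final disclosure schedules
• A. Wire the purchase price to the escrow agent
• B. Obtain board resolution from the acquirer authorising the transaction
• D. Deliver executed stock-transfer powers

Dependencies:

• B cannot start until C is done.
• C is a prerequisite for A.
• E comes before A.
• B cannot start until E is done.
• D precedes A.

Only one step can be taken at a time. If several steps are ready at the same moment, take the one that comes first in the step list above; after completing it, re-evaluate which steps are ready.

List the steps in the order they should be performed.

C, E and D have no prerequisites; C is listed earlier, so C is first.
E and D are both available; E is listed earlier → E.
Now B and D have their prerequisites met. B is listed earlier, so B next.
D is the only step now ready → D.
A needed C, E and D, now all done → A.

C E B D A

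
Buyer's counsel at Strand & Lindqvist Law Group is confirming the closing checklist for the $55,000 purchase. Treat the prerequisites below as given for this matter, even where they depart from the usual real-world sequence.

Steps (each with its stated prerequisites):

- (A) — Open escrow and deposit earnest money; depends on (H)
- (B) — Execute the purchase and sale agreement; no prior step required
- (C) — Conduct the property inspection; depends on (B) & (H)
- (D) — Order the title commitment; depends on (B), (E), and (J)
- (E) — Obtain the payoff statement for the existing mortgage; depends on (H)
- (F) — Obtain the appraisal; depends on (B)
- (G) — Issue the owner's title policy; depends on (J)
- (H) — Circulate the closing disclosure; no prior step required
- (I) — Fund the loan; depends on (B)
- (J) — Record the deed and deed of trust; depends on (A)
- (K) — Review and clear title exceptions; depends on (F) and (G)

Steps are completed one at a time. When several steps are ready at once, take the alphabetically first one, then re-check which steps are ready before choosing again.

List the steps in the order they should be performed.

Nothing is required for (B) and (H). (B) has the earlier label → (B) first.
(F) and (I) now also ready, so the ready set is {(F), (H), (I)}; (F) has the earlier label → (F).
Now (H) and (I) have their prerequisites met. (H) has the earlier label, so (H) next.
(A), (C), (E) and (I) are all available; (A) has the earlier label → (A).
Now (C), (E), (I) and (J) have their prerequisites met. (C) has the earlier label, so (C) next.
Ready: (E), (I) and (J). (E) has the earlier label → (E).
(I) and (J) are both available; (I) has the earlier label → (I).
Next only (J) has its prerequisites met → (J).
(D) and (G) are both available; (D) has the earlier label → (D).
(G) is the only step now ready → (G).
That leaves (K) as the only ready step → (K).

(B) (F) (H) (A) (C) (E) (I) (J) (D) (G) (K)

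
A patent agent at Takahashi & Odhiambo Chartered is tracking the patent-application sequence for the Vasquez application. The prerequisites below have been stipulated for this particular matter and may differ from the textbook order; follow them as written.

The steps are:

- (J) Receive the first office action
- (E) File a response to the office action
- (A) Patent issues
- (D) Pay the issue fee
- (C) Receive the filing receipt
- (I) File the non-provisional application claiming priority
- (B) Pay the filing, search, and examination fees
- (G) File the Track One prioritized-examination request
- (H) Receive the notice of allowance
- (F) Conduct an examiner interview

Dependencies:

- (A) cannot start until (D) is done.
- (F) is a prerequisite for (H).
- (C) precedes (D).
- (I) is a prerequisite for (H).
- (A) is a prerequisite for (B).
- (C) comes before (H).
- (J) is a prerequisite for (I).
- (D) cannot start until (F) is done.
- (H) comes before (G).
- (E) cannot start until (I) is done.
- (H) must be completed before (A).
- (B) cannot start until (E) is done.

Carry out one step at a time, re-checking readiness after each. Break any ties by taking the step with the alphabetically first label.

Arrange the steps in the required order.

(C) (F) (D) (J) (I) (E) (H) (A) (B) (G)

Nothing is required for (C), (F) and (J). (C) has the earlier label → (C) first.
Ready: (F) and (J). (F) has the earlier label → (F).
Now (D) and (J) have their prerequisites met. (D) has the earlier label, so (D) next.
That leaves (J) as the only ready step → (J).
(I) is the only step now ready → (I).
Ready: (E) and (H). (E) has the earlier label → (E).
(H) is the only step now ready → (H).
Ready: (A) and (G). (A) has the earlier label → (A).
(B) and (G) are both available; (B) has the earlier label → (B).
That leaves (G) as the only ready step → (G).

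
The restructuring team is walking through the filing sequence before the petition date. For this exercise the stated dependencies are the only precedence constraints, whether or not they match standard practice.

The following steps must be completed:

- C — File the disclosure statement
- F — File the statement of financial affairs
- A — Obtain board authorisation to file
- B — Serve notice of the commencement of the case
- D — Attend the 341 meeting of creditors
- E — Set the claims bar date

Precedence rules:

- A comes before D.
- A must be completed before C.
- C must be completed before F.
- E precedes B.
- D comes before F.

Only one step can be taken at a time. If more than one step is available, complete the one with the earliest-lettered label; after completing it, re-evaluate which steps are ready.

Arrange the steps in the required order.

A, C, D, E, B, F

A and E have no prerequisites; A has the earlier label, so A is first.
C, D and E are all available; C has the earlier label → C.
D and E are both available; D has the earlier label → D.
E and F are both available; E has the earlier label → E.
Now B and F have their prerequisites met. B has the earlier label, so B next.
F needed C and D, now all done → F.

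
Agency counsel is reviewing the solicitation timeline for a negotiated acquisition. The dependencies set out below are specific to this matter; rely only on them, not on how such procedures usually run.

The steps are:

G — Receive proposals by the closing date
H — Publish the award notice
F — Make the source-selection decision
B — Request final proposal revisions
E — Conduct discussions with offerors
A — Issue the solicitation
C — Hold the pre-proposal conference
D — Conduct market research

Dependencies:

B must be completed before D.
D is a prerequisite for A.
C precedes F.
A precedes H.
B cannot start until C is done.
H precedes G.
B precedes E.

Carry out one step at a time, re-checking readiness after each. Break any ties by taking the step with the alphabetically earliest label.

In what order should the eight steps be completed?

C, B, D, A, E, F, H, G

C has no prerequisites → C first.
B and F are both available; B has the earlier label → B.
D and E now also ready, so the ready set is {D, E, F}; D has the earlier label → D.
A now also ready, so the ready set is {A, E, F}; A has the earlier label → A.
E, F and H are all available; E has the earlier label → E.
Ready: F and H. F has the earlier label → F.
H needed A, now all done → H.
Next only G has its prerequisites met → G.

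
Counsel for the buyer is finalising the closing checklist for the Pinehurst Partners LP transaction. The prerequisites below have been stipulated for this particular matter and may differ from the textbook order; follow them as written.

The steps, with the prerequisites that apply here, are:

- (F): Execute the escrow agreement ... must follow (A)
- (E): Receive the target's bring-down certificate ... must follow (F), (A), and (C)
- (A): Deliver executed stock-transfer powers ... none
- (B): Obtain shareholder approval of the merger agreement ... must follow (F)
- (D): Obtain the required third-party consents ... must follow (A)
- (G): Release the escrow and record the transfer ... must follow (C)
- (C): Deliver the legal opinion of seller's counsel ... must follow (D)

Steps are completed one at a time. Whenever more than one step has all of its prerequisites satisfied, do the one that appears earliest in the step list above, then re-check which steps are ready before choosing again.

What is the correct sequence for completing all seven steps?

(A) → (F) → (B) → (D) → (C) → (E) → (G)

Only (A) has no prerequisites, so it is first.
(F) and (D) are both available; (F) is listed earlier → (F).
(B) now also ready, so the ready set is {(B), (D)}; (B) is listed earlier → (B).
(D) needed (A), now all done → (D).
(C) needed (D), now all done → (C).
Now (E) and (G) have their prerequisites met. (E) is listed earlier, so (E) next.
Next only (G) has its prerequisites met → (G).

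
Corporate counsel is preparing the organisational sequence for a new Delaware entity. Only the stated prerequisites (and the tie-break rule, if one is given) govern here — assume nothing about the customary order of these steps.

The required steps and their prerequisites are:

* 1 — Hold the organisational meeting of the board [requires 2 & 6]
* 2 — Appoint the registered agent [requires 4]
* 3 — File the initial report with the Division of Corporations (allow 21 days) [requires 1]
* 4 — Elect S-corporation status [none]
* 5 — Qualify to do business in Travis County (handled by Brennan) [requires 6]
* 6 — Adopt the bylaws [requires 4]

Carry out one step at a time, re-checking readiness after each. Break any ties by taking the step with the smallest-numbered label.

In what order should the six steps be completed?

Only 4 has no prerequisites, so it is first.
Ready: 2 and 6. 2 has the earlier label → 2.
6 needed 4, now all done → 6.
Ready: 1 and 5. 1 has the earlier label → 1.
3 now also ready, so the ready set is {3, 5}; 3 has the earlier label → 3.
That leaves 5 as the only ready step → 5.

4 2 6 1 3 5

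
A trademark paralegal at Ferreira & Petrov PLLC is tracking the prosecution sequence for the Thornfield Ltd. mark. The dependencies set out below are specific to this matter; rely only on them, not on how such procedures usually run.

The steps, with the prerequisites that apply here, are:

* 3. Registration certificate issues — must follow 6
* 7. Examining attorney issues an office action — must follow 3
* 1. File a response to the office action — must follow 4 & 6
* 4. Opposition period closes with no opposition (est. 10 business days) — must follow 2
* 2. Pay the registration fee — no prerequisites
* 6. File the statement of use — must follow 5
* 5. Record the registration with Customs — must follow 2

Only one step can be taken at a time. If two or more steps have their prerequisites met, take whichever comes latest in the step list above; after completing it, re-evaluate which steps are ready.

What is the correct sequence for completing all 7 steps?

2, 5, 6, 4, 1, 3, 7

Only 2 has no prerequisites, so it is first.
Ready: 5 and 4. 5 is listed later → 5.
Now 6 and 4 have their prerequisites met. 6 is listed later, so 6 next.
3 now also ready, so the ready set is {4, 3}; 4 is listed later → 4.
1 now also ready, so the ready set is {1, 3}; 1 is listed later → 1.
3 needed 6, now all done → 3.
That leaves 7 as the only ready step → 7.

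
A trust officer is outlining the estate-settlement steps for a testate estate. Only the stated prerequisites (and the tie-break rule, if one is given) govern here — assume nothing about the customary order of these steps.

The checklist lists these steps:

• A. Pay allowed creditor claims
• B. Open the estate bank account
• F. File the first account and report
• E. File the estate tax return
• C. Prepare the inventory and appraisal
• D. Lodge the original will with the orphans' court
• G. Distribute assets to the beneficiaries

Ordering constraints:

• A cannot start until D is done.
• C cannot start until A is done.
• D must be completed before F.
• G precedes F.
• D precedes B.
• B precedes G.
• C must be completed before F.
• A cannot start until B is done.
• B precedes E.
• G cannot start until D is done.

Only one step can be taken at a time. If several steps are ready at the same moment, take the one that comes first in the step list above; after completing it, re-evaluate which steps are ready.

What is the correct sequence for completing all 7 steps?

D, B, A, E, C, G, F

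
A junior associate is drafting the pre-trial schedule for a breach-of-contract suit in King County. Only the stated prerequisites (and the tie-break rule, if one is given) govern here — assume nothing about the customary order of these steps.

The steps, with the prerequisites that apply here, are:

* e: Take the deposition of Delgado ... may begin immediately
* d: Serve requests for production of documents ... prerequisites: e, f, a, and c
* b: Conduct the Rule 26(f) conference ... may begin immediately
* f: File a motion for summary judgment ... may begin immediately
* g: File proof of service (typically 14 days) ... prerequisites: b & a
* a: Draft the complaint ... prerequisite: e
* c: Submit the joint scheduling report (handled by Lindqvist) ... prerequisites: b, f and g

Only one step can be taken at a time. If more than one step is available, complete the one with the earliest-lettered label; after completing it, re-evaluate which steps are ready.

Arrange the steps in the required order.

b, e, a, f, g, c, d

Nothing is required for b, e and f. b has the earlier label → b first.
Now e and f have their prerequisites met. e has the earlier label, so e next.
Now a and f have their prerequisites met. a has the earlier label, so a next.
Now f and g have their prerequisites met. f has the earlier label, so f next.
g is the only step now ready → g.
c needed b, f and g, now all done → c.
Next only d has its prerequisites met → d.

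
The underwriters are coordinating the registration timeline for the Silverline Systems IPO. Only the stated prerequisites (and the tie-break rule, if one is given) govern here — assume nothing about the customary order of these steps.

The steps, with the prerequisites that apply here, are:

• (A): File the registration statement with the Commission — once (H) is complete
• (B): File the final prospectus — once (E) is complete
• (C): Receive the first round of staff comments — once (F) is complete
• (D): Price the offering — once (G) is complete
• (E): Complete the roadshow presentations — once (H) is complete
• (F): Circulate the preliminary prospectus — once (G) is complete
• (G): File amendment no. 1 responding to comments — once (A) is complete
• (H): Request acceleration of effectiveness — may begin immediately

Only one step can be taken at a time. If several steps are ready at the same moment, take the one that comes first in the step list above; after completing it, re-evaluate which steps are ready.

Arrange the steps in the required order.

(H) is the only step with nothing outstanding, so it goes first.
Now (A) and (E) have their prerequisites met. (A) is listed earlier, so (A) next.
(G) now also ready, so the ready set is {(E), (G)}; (E) is listed earlier → (E).
Ready: (B) and (G). (B) is listed earlier → (B).
That leaves (G) as the only ready step → (G).
Ready: (D) and (F). (D) is listed earlier → (D).
Next only (F) has its prerequisites met → (F).
That leaves (C) as the only ready step → (C).

(H) → (A) → (E) → (B) → (G) → (D) → (F) → (C)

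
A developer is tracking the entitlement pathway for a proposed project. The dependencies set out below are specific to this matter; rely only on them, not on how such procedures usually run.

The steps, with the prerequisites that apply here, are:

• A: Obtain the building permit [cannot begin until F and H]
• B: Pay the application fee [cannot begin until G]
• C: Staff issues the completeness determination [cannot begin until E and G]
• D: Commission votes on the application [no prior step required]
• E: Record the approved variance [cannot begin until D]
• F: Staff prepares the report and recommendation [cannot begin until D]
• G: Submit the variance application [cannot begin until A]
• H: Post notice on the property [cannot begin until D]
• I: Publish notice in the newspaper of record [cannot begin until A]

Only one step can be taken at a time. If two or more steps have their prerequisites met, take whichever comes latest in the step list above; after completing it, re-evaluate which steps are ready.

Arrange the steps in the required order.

Only D has no prerequisites, so it is first.
Now H, F and E have their prerequisites met. H is listed later, so H next.
Now F and E have their prerequisites met. F is listed later, so F next.
Ready: E and A. E is listed later → E.
Next only A has its prerequisites met → A.
I and G are both available; I is listed later → I.
G needed A, now all done → G.
Now C and B have their prerequisites met. C is listed later, so C next.
That leaves B as the only ready step → B.

D, H, F, E, A, I, G, C, B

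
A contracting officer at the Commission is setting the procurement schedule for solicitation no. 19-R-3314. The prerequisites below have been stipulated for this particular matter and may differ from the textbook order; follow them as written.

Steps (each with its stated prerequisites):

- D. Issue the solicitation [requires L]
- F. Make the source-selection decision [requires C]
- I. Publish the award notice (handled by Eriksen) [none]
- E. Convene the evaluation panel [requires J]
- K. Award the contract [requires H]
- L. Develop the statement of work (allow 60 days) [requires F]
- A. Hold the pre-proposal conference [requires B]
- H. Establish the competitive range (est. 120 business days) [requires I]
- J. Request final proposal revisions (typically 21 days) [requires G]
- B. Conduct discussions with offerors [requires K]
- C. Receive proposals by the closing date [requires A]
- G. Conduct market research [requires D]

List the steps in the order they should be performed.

I, H, K, B, A, C, F, L, D, G, J, E

I has no prerequisites → I first.
H needed I, now all done → H.
Next only K has its prerequisites met → K.
Next only B has its prerequisites met → B.
A needed B, now all done → A.
C is the only step now ready → C.
F is the only step now ready → F.
That leaves L as the only ready step → L.
D is the only step now ready → D.
G needed D, now all done → G.
J needed G, now all done → J.
That leaves E as the only ready step → E.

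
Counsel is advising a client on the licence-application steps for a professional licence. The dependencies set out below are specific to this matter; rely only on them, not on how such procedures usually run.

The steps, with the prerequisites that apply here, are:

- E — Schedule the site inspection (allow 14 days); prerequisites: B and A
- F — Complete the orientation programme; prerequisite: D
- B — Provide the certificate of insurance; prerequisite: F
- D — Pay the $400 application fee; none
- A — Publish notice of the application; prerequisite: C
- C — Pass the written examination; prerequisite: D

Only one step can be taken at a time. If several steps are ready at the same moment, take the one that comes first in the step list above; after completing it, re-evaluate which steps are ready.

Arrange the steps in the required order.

Only D has no prerequisites, so it is first.
F and C are both available; F is listed earlier → F.
B now also ready, so the ready set is {B, C}; B is listed earlier → B.
C needed D, now all done → C.
A is the only step now ready → A.
E needed B and A, now all done → E.

D → F → B → C → A → E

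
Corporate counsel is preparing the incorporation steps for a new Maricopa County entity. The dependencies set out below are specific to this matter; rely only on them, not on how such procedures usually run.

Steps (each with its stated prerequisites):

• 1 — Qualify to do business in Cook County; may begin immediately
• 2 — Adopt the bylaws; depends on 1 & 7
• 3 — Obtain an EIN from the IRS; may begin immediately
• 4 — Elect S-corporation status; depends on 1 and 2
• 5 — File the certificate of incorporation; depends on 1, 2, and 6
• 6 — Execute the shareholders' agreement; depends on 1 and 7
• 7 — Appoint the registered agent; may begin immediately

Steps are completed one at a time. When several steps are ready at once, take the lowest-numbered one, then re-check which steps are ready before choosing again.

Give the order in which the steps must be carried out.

1 → 3 → 7 → 2 → 4 → 6 → 5

Nothing is required for 1, 3 and 7. 1 has the earlier label → 1 first.
Ready: 3 and 7. 3 has the earlier label → 3.
Next only 7 has its prerequisites met → 7.
Ready: 2 and 6. 2 has the earlier label → 2.
4 now also ready, so the ready set is {4, 6}; 4 has the earlier label → 4.
That leaves 6 as the only ready step → 6.
That leaves 5 as the only ready step → 5.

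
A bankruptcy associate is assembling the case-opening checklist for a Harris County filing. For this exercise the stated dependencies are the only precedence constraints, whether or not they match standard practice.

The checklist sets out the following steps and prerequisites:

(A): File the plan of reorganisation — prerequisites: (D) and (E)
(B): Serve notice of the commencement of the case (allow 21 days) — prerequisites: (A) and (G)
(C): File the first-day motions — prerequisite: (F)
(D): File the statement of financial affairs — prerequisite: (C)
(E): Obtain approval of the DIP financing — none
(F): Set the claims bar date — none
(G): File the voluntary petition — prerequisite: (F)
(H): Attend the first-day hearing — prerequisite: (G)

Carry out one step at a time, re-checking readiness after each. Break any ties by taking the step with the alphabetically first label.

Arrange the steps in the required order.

(E), (F), (C), (D), (A), (G), (B), (H)

Nothing is required for (E) and (F). (E) has the earlier label → (E) first.
That leaves (F) as the only ready step → (F).
Now (C) and (G) have their prerequisites met. (C) has the earlier label, so (C) next.
(D) now also ready, so the ready set is {(D), (G)}; (D) has the earlier label → (D).
Ready: (A) and (G). (A) has the earlier label → (A).
(G) needed (F), now all done → (G).
Now (B) and (H) have their prerequisites met. (B) has the earlier label, so (B) next.
(H) needed (G), now all done → (H).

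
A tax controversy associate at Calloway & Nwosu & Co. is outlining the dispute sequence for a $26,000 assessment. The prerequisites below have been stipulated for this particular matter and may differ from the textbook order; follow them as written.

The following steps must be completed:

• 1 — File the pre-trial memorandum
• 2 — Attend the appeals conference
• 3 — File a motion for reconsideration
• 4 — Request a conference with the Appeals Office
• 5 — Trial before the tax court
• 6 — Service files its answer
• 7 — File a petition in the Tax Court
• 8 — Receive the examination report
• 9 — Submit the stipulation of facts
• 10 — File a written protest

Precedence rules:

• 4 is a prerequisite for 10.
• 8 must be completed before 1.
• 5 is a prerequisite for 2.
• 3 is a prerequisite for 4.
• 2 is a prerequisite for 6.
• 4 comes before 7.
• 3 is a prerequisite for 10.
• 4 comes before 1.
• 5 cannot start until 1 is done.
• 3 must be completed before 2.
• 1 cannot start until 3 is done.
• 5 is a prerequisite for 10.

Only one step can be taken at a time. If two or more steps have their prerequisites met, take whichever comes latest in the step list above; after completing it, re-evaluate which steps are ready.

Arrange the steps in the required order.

Nothing is required for 9, 8 and 3. 9 is listed later → 9 first.
8 and 3 are both available; 8 is listed later → 8.
Next only 3 has its prerequisites met → 3.
That leaves 4 as the only ready step → 4.
7 and 1 are both available; 7 is listed later → 7.
That leaves 1 as the only ready step → 1.
5 needed 1, now all done → 5.
Ready: 10 and 2. 10 is listed later → 10.
2 needed 5 and 3, now all done → 2.
6 needed 2, now all done → 6.

9, 8, 3, 4, 7, 1, 5, 10, 2, 6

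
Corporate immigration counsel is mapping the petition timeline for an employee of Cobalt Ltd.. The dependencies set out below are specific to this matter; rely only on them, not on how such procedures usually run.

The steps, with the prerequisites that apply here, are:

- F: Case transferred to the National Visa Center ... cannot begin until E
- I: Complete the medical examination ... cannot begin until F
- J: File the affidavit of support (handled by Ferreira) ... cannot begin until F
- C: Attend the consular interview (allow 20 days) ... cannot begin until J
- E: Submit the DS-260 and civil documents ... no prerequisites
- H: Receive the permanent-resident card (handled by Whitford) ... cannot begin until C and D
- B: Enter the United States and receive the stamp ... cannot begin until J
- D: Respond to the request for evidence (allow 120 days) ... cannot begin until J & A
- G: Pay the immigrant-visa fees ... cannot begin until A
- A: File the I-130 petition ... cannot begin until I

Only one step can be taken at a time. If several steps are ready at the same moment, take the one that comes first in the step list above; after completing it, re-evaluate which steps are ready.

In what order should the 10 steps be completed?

E, F, I, J, C, B, A, D, H, G

Only E has no prerequisites, so it is first.
F needed E, now all done → F.
I and J are both available; I is listed earlier → I.
A now also ready, so the ready set is {J, A}; J is listed earlier → J.
C, B and A are all available; C is listed earlier → C.
Now B and A have their prerequisites met. B is listed earlier, so B next.
A needed I, now all done → A.
Ready: D and G. D is listed earlier → D.
Ready: H and G. H is listed earlier → H.
Next only G has its prerequisites met → G.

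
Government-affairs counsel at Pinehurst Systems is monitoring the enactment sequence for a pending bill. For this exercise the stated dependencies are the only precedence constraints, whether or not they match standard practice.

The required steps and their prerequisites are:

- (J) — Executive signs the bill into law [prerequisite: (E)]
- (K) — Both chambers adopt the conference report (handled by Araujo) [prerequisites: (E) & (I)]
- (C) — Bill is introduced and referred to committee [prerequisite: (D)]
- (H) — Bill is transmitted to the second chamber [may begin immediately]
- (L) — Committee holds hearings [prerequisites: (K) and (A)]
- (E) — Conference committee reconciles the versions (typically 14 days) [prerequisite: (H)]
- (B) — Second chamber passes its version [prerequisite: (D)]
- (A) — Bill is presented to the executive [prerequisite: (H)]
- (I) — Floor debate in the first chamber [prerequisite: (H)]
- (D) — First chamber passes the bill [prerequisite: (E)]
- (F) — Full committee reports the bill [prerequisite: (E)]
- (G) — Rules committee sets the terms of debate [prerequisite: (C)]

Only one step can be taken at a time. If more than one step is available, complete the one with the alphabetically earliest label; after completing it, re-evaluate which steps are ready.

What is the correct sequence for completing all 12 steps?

(H) is the only step with nothing outstanding, so it goes first.
Ready: (A), (E) and (I). (A) has the earlier label → (A).
Now (E) and (I) have their prerequisites met. (E) has the earlier label, so (E) next.
(D), (F) and (J) now also ready, so the ready set is {(D), (F), (I), (J)}; (D) has the earlier label → (D).
(B) and (C) now also ready, so the ready set is {(B), (C), (F), (I), (J)}; (B) has the earlier label → (B).
Now (C), (F), (I) and (J) have their prerequisites met. (C) has the earlier label, so (C) next.
(G) now also ready, so the ready set is {(F), (G), (I), (J)}; (F) has the earlier label → (F).
(G), (I) and (J) are all available; (G) has the earlier label → (G).
Ready: (I) and (J). (I) has the earlier label → (I).
(K) now also ready, so the ready set is {(J), (K)}; (J) has the earlier label → (J).
(K) is the only step now ready → (K).
(L) is the only step now ready → (L).

(H), (A), (E), (D), (B), (C), (F), (G), (I), (J), (K), (L)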